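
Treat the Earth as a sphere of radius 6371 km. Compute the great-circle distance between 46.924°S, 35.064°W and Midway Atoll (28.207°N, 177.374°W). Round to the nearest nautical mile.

8720 nmi

Δλ = -177.374 − -35.064 = -142.310°.
Δφ = 28.207 − -46.924 = 75.131°.
a = sin²(Δφ/2) + cos φ₁ · cos φ₂ · sin²(Δλ/2) = 0.910762.
c = 2·atan2(√a, √(1−a)) = 2.53488 rad → d = 6371·c ≈ 16149.70 km ≈ 8720.14 nmi.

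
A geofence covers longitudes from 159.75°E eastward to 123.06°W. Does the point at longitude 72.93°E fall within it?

Band width going east from +159.75° to -123.06°: ((-123.06 − 159.75) mod 360) = 77.19°.
Offset of +72.93° east of the west edge: ((72.93 − 159.75) mod 360) = 273.18°.
273.18° > 77.19° ⇒ outside.

No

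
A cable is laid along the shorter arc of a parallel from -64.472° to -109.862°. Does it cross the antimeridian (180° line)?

Signed shortest Δλ = ((-109.862 − -64.472 + 180) mod 360) − 180 = -45.39°.
Going west by 45.39° from -64.472° reaches -109.862° without touching 180°.

No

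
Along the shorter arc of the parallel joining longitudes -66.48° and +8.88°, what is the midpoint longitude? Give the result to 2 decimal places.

Signed shortest Δλ from -66.48° to +8.88° is +75.36°.
Midpoint longitude = -66.48° + (+75.36°)/2 = -66.48° + 37.68° = -28.80°.

-28.80°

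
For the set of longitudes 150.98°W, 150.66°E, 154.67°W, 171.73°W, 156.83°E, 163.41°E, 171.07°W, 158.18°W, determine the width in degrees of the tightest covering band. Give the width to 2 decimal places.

58.36°

Sort the longitudes: -171.73°, -171.07°, -158.18°, -154.67°, -150.98°, +150.66°, +156.83°, +163.41°.
Eastward gaps between consecutive values (wrapping around): 0.66°, 12.89°, 3.51°, 3.69°, 301.64°, 6.17°, 6.58°, 24.86°.
Largest gap = 301.64° ⇒ minimal covering band is its complement: 360° − 301.64° = 58.36°.
Band runs from +150.66° eastward to -150.98°, crossing the antimeridian.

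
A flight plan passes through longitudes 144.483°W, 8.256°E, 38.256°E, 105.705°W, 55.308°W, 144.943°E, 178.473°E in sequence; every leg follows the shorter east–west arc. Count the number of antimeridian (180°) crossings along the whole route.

Leg 1: -144.483° → +8.256°, shortest Δλ = 152.739° (east) — does not cross 180°.
Leg 2: +8.256° → +38.256°, shortest Δλ = 30.0° (east) — does not cross 180°.
Leg 3: +38.256° → -105.705°, shortest Δλ = -143.961° (west) — does not cross 180°.
Leg 4: -105.705° → -55.308°, shortest Δλ = 50.397° (east) — does not cross 180°.
Leg 5: -55.308° → +144.943°, shortest Δλ = -159.749° (west) — crosses 180°.
Leg 6: +144.943° → +178.473°, shortest Δλ = 33.53° (east) — does not cross 180°.
Total crossings: 1.

1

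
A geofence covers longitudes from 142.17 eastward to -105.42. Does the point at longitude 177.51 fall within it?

Band width going east from +142.17° to -105.42°: ((-105.42 − 142.17) mod 360) = 112.41°.
Offset of +177.51° east of the west edge: ((177.51 − 142.17) mod 360) = 35.34°.
35.34° ≤ 112.41° ⇒ inside.

Yes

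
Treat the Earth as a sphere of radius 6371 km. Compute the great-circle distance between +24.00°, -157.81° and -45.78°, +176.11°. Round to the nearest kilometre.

Δλ = 176.11 − -157.81 = 333.92°; wrapped into (−180°, 180°]: -26.08°.
Δφ = -45.78 − 24.00 = -69.78°.
a = sin²(Δφ/2) + cos φ₁ · cos φ₂ · sin²(Δλ/2) = 0.359623.
c = 2·atan2(√a, √(1−a)) = 1.28622 rad → d = 6371·c ≈ 8194.48 km.

8194 km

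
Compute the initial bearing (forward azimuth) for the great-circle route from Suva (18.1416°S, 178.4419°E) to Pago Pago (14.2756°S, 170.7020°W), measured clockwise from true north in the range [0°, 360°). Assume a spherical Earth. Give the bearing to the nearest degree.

Δλ = -170.7020 − 178.4419 = -349.1439°; wrapped into (−180°, 180°]: 10.8561°.
θ = atan2( sin Δλ · cos φ₂ , cos φ₁ · sin φ₂ − sin φ₁ · cos φ₂ · cos Δλ )
  = atan2(0.18253, 0.06202) = 71.232° → normalised to [0°, 360°): 71.232°.

71°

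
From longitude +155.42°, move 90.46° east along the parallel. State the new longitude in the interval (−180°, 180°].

-114.12°

Start at +155.42°; shift +90.46° → +245.88°.
+245.88° lies outside (−180°, 180°]; subtract 360° → -114.12°.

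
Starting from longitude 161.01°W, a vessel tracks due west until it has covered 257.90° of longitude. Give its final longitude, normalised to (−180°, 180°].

58.91°W

Start at -161.01°; shift −257.90° → -418.91°.
-418.91° lies outside (−180°, 180°]; add 360° → -58.91°.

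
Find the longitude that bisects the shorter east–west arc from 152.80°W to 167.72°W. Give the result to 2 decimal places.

160.26°W

Signed shortest Δλ from -152.80° to -167.72° is -14.92°.
Midpoint longitude = -152.80° + (-14.92°)/2 = -152.80° − 7.46° = -160.26°.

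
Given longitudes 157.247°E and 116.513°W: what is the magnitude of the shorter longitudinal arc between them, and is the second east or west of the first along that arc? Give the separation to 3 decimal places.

86.240° east

Raw difference: -116.513 − 157.247 = -273.76°.
Normalise into (−180°, 180°]: -273.76° + 360° = 86.24°.
Positive ⇒ the second point lies to the east; separation 86.240°.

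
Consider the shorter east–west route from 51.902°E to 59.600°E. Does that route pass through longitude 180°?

Signed shortest Δλ = ((59.600 − 51.902 + 180) mod 360) − 180 = 7.698°.
Going east by 7.698° from +51.902° reaches +59.600° without touching 180°.

No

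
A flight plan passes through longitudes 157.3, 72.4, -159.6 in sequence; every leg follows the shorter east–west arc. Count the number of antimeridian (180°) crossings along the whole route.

Leg 1: +157.3° → +72.4°, shortest Δλ = -84.9° (west) — does not cross 180°.
Leg 2: +72.4° → -159.6°, shortest Δλ = 128.0° (east) — crosses 180°.
Total crossings: 1.

1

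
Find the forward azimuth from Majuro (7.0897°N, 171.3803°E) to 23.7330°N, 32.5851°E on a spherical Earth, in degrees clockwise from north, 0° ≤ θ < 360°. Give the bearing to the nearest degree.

Δλ = 32.5851 − 171.3803 = -138.7952°.
θ = atan2( sin Δλ · cos φ₂ , cos φ₁ · sin φ₂ − sin φ₁ · cos φ₂ · cos Δλ )
  = atan2(-0.60304, 0.48440) = -51.226° → normalised to [0°, 360°): 308.774°.

309°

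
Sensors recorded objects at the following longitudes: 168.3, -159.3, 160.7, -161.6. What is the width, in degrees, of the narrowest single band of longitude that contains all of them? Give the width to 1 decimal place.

Sort the longitudes: -161.6°, -159.3°, +160.7°, +168.3°.
Eastward gaps between consecutive values (wrapping around): 2.3°, 320.0°, 7.6°, 30.1°.
Largest gap = 320.0° ⇒ minimal covering band is its complement: 360° − 320.0° = 40.0°.
Band runs from +160.7° eastward to -159.3°, crossing the antimeridian.

40.0°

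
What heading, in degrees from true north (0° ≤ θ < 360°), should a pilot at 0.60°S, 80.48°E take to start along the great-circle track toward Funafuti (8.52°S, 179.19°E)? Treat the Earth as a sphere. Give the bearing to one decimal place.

98.7°

Δλ = 179.19 − 80.48 = 98.71°.
θ = atan2( sin Δλ · cos φ₂ , cos φ₁ · sin φ₂ − sin φ₁ · cos φ₂ · cos Δλ )
  = atan2(0.97756, -0.14971) = 98.707° → normalised to [0°, 360°): 98.707°.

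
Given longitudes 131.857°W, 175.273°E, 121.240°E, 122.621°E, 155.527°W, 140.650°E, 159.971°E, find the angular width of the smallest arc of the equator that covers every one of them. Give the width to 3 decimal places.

106.903°

Sort the longitudes: -155.527°, -131.857°, +121.240°, +122.621°, +140.650°, +159.971°, +175.273°.
Eastward gaps between consecutive values (wrapping around): 23.670°, 253.097°, 1.381°, 18.029°, 19.321°, 15.302°, 29.200°.
Largest gap = 253.097° ⇒ minimal covering band is its complement: 360° − 253.097° = 106.903°.
Band runs from +121.240° eastward to -131.857°, crossing the antimeridian.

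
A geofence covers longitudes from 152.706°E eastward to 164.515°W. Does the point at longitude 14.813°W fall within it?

Band width going east from +152.706° to -164.515°: ((-164.515 − 152.706) mod 360) = 42.779°.
Offset of -14.813° east of the west edge: ((-14.813 − 152.706) mod 360) = 192.481°.
192.481° > 42.779° ⇒ outside.

No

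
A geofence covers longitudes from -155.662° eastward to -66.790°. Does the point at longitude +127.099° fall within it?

No

Band width going east from -155.662° to -66.790°: ((-66.790 − -155.662) mod 360) = 88.872°.
Offset of +127.099° east of the west edge: ((127.099 − -155.662) mod 360) = 282.761°.
282.761° > 88.872° ⇒ outside.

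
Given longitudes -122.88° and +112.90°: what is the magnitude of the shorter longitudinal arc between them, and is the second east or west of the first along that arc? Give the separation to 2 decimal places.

124.22° west

Raw difference: 112.90 − -122.88 = 235.78°.
Normalise into (−180°, 180°]: 235.78° − 360° = -124.22°.
Negative ⇒ the second point lies to the west; separation 124.22°.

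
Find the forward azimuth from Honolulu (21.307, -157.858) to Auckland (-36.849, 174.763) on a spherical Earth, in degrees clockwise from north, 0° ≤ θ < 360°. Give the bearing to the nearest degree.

Δλ = 174.763 − -157.858 = 332.621°; wrapped into (−180°, 180°]: -27.379°.
θ = atan2( sin Δλ · cos φ₂ , cos φ₁ · sin φ₂ − sin φ₁ · cos φ₂ · cos Δλ )
  = atan2(-0.36800, -0.81692) = -155.750° → normalised to [0°, 360°): 204.250°.

204°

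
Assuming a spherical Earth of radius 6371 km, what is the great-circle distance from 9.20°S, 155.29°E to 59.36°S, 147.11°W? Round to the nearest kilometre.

7336 km

Δλ = -147.11 − 155.29 = -302.40°; wrapped into (−180°, 180°]: 57.60°.
Δφ = -59.36 − -9.20 = -50.16°.
a = sin²(Δφ/2) + cos φ₁ · cos φ₂ · sin²(Δλ/2) = 0.296437.
c = 2·atan2(√a, √(1−a)) = 1.15149 rad → d = 6371·c ≈ 7336.14 km.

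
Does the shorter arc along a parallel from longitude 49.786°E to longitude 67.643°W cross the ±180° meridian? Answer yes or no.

No

Signed shortest Δλ = ((-67.643 − 49.786 + 180) mod 360) − 180 = -117.429°.
Going west by 117.429° from +49.786° reaches -67.643° without touching 180°.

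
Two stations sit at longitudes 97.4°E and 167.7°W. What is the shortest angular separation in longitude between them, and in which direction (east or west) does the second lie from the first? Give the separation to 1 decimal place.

94.9° east

Raw difference: -167.7 − 97.4 = -265.1°.
Normalise into (−180°, 180°]: -265.1° + 360° = 94.9°.
Positive ⇒ the second point lies to the east; separation 94.9°.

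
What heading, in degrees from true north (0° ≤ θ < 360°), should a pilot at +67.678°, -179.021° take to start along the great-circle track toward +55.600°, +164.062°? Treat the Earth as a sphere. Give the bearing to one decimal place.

221.4°

Δλ = 164.062 − -179.021 = 343.083°; wrapped into (−180°, 180°]: -16.917°.
θ = atan2( sin Δλ · cos φ₂ , cos φ₁ · sin φ₂ − sin φ₁ · cos φ₂ · cos Δλ )
  = atan2(-0.16440, -0.18663) = -138.624° → normalised to [0°, 360°): 221.376°.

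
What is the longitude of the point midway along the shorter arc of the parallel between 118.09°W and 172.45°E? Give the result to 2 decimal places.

152.82°W

Signed shortest Δλ from -118.09° to +172.45° is -69.46°.
Midpoint longitude = -118.09° + (-69.46°)/2 = -118.09° − 34.73° = -152.82°.
(The naïve average (-118.09 + +172.45)/2 = 27.18° is on the wrong side of the globe.)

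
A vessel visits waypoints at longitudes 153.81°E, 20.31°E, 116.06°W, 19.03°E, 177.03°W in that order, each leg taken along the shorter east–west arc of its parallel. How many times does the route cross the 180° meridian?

Leg 1: +153.81° → +20.31°, shortest Δλ = -133.5° (west) — does not cross 180°.
Leg 2: +20.31° → -116.06°, shortest Δλ = -136.37° (west) — does not cross 180°.
Leg 3: -116.06° → +19.03°, shortest Δλ = 135.09° (east) — does not cross 180°.
Leg 4: +19.03° → -177.03°, shortest Δλ = 163.94° (east) — crosses 180°.
Total crossings: 1.

1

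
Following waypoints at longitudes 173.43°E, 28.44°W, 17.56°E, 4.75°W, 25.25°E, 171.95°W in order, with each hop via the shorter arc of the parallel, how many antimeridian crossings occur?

2

Leg 1: +173.43° → -28.44°, shortest Δλ = 158.13° (east) — crosses 180°.
Leg 2: -28.44° → +17.56°, shortest Δλ = 46.0° (east) — does not cross 180°.
Leg 3: +17.56° → -4.75°, shortest Δλ = -22.31° (west) — does not cross 180°.
Leg 4: -4.75° → +25.25°, shortest Δλ = 30.0° (east) — does not cross 180°.
Leg 5: +25.25° → -171.95°, shortest Δλ = 162.8° (east) — crosses 180°.
Total crossings: 2.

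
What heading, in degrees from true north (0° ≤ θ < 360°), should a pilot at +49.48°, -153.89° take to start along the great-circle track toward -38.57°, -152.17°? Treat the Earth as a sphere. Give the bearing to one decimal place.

Δλ = -152.17 − -153.89 = 1.72°.
θ = atan2( sin Δλ · cos φ₂ , cos φ₁ · sin φ₂ − sin φ₁ · cos φ₂ · cos Δλ )
  = atan2(0.02347, -0.99915) = 178.655° → normalised to [0°, 360°): 178.655°.

178.7°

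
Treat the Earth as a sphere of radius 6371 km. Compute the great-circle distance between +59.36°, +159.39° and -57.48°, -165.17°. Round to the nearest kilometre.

Δλ = -165.17 − 159.39 = -324.56°; wrapped into (−180°, 180°]: 35.44°.
Δφ = -57.48 − 59.36 = -116.84°.
a = sin²(Δφ/2) + cos φ₁ · cos φ₂ · sin²(Δλ/2) = 0.751131.
c = 2·atan2(√a, √(1−a)) = 2.09701 rad → d = 6371·c ≈ 13360.05 km.

13360 km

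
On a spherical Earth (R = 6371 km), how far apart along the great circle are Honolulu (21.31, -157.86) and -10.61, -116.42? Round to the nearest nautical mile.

3105 nmi

Δλ = -116.42 − -157.86 = 41.44°.
Δφ = -10.61 − 21.31 = -31.92°.
a = sin²(Δφ/2) + cos φ₁ · cos φ₂ · sin²(Δλ/2) = 0.190230.
c = 2·atan2(√a, √(1−a)) = 0.90264 rad → d = 6371·c ≈ 5750.71 km ≈ 3105.14 nmi.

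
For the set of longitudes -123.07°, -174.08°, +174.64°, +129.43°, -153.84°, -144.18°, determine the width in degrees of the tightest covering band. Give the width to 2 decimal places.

107.50°

Sort the longitudes: -174.08°, -153.84°, -144.18°, -123.07°, +129.43°, +174.64°.
Eastward gaps between consecutive values (wrapping around): 20.24°, 9.66°, 21.11°, 252.50°, 45.21°, 11.28°.
Largest gap = 252.50° ⇒ minimal covering band is its complement: 360° − 252.50° = 107.50°.
Band runs from +129.43° eastward to -123.07°, crossing the antimeridian.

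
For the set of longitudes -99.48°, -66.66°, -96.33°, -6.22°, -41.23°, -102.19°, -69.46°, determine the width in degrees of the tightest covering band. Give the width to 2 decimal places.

Sort the longitudes: -102.19°, -99.48°, -96.33°, -69.46°, -66.66°, -41.23°, -6.22°.
Eastward gaps between consecutive values (wrapping around): 2.71°, 3.15°, 26.87°, 2.80°, 25.43°, 35.01°, 264.03°.
Largest gap = 264.03° ⇒ minimal covering band is its complement: 360° − 264.03° = 95.97°.
Band runs from -102.19° eastward to -6.22°.

95.97°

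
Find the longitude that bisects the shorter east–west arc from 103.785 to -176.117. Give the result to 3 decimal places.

Signed shortest Δλ from +103.785° to -176.117° is +80.098°.
Midpoint longitude = +103.785° + (+80.098°)/2 = +103.785° + 40.049° = +143.834°.
(The naïve average (+103.785 + -176.117)/2 = -36.166° is on the wrong side of the globe.)

+143.834°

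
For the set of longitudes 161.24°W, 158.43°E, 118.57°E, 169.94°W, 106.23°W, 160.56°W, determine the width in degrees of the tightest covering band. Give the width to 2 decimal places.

135.20°

Sort the longitudes: -169.94°, -161.24°, -160.56°, -106.23°, +118.57°, +158.43°.
Eastward gaps between consecutive values (wrapping around): 8.70°, 0.68°, 54.33°, 224.80°, 39.86°, 31.63°.
Largest gap = 224.80° ⇒ minimal covering band is its complement: 360° − 224.80° = 135.20°.
Band runs from +118.57° eastward to -106.23°, crossing the antimeridian.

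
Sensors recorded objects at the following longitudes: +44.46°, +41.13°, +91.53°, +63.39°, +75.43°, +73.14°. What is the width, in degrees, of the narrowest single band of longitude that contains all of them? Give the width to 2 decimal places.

50.40°

Sort the longitudes: +41.13°, +44.46°, +63.39°, +73.14°, +75.43°, +91.53°.
Eastward gaps between consecutive values (wrapping around): 3.33°, 18.93°, 9.75°, 2.29°, 16.10°, 309.60°.
Largest gap = 309.60° ⇒ minimal covering band is its complement: 360° − 309.60° = 50.40°.
Band runs from +41.13° eastward to +91.53°.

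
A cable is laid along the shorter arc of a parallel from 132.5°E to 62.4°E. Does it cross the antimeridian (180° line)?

Signed shortest Δλ = ((62.4 − 132.5 + 180) mod 360) − 180 = -70.1°.
Going west by 70.1° from +132.5° reaches +62.4° without touching 180°.

No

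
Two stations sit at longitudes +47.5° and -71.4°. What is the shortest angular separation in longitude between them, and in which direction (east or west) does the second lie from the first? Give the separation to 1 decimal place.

118.9° west

Raw difference: -71.4 − 47.5 = -118.9°.
Normalise into (−180°, 180°]: -118.9° stays -118.9°.
Negative ⇒ the second point lies to the west; separation 118.9°.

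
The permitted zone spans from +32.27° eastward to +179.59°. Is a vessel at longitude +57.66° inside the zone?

Band width going east from +32.27° to +179.59°: ((179.59 − 32.27) mod 360) = 147.32°.
Offset of +57.66° east of the west edge: ((57.66 − 32.27) mod 360) = 25.39°.
25.39° ≤ 147.32° ⇒ inside.

Yes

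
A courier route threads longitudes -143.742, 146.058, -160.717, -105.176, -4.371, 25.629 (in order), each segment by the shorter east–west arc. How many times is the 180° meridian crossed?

Leg 1: -143.742° → +146.058°, shortest Δλ = -70.2° (west) — crosses 180°.
Leg 2: +146.058° → -160.717°, shortest Δλ = 53.225° (east) — crosses 180°.
Leg 3: -160.717° → -105.176°, shortest Δλ = 55.541° (east) — does not cross 180°.
Leg 4: -105.176° → -4.371°, shortest Δλ = 100.805° (east) — does not cross 180°.
Leg 5: -4.371° → +25.629°, shortest Δλ = 30.0° (east) — does not cross 180°.
Total crossings: 2.

2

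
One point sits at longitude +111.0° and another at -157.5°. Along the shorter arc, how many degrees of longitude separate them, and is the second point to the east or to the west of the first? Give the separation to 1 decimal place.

Raw difference: -157.5 − 111.0 = -268.5°.
Normalise into (−180°, 180°]: -268.5° + 360° = 91.5°.
Positive ⇒ the second point lies to the east; separation 91.5°.

91.5° east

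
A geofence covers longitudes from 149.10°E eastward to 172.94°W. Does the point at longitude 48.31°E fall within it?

No

Band width going east from +149.10° to -172.94°: ((-172.94 − 149.10) mod 360) = 37.96°.
Offset of +48.31° east of the west edge: ((48.31 − 149.10) mod 360) = 259.21°.
259.21° > 37.96° ⇒ outside.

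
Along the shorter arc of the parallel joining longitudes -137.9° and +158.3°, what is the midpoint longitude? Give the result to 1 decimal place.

Signed shortest Δλ from -137.9° to +158.3° is -63.8°.
Midpoint longitude = -137.9° + (-63.8°)/2 = -137.9° − 31.9° = -169.8°.
(The naïve average (-137.9 + +158.3)/2 = 10.2° is on the wrong side of the globe.)

-169.8°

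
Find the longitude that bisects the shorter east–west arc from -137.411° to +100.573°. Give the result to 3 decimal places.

Signed shortest Δλ from -137.411° to +100.573° is -122.016°.
Midpoint longitude = -137.411° + (-122.016°)/2 = -137.411° − 61.008° = -198.419°.
Normalise into (−180°, 180°]: +161.581°.
(The naïve average (-137.411 + +100.573)/2 = -18.419° is on the wrong side of the globe.)

+161.581°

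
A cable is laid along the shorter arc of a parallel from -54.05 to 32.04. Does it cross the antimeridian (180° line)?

Signed shortest Δλ = ((32.04 − -54.05 + 180) mod 360) − 180 = 86.09°.
Going east by 86.09° from -54.05° reaches +32.04° without touching 180°.

No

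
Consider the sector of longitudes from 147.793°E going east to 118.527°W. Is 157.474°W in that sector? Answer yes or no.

Band width going east from +147.793° to -118.527°: ((-118.527 − 147.793) mod 360) = 93.680°.
Offset of -157.474° east of the west edge: ((-157.474 − 147.793) mod 360) = 54.733°.
54.733° ≤ 93.680° ⇒ inside.

Yes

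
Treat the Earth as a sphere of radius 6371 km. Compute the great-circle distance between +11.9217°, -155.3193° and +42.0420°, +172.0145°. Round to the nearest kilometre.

4604 km

Δλ = 172.0145 − -155.3193 = 327.3338°; wrapped into (−180°, 180°]: -32.6662°.
Δφ = 42.0420 − 11.9217 = 30.1203°.
a = sin²(Δφ/2) + cos φ₁ · cos φ₂ · sin²(Δλ/2) = 0.124979.
c = 2·atan2(√a, √(1−a)) = 0.72267 rad → d = 6371·c ≈ 4604.14 km.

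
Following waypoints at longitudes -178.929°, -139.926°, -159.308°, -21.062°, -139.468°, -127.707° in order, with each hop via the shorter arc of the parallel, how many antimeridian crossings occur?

0

Leg 1: -178.929° → -139.926°, shortest Δλ = 39.003° (east) — does not cross 180°.
Leg 2: -139.926° → -159.308°, shortest Δλ = -19.382° (west) — does not cross 180°.
Leg 3: -159.308° → -21.062°, shortest Δλ = 138.246° (east) — does not cross 180°.
Leg 4: -21.062° → -139.468°, shortest Δλ = -118.406° (west) — does not cross 180°.
Leg 5: -139.468° → -127.707°, shortest Δλ = 11.761° (east) — does not cross 180°.
Total crossings: 0.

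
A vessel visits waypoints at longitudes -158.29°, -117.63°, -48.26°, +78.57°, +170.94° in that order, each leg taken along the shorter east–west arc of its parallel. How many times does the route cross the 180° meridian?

Leg 1: -158.29° → -117.63°, shortest Δλ = 40.66° (east) — does not cross 180°.
Leg 2: -117.63° → -48.26°, shortest Δλ = 69.37° (east) — does not cross 180°.
Leg 3: -48.26° → +78.57°, shortest Δλ = 126.83° (east) — does not cross 180°.
Leg 4: +78.57° → +170.94°, shortest Δλ = 92.37° (east) — does not cross 180°.
Total crossings: 0.

0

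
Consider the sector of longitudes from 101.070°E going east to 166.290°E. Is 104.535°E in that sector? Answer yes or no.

Band width going east from +101.070° to +166.290°: ((166.290 − 101.070) mod 360) = 65.220°.
Offset of +104.535° east of the west edge: ((104.535 − 101.070) mod 360) = 3.465°.
3.465° ≤ 65.220° ⇒ inside.

Yes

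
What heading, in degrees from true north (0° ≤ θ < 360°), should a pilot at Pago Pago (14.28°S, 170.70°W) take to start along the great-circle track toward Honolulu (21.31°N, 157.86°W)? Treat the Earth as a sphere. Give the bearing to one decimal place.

19.8°

Δλ = -157.86 − -170.70 = 12.84°.
θ = atan2( sin Δλ · cos φ₂ , cos φ₁ · sin φ₂ − sin φ₁ · cos φ₂ · cos Δλ )
  = atan2(0.20703, 0.57623) = 19.763° → normalised to [0°, 360°): 19.763°.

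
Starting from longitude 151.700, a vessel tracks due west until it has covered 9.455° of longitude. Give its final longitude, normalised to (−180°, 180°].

Start at +151.700°; shift −9.455° → +142.245°.
+142.245° already lies in (−180°, 180°].

+142.245°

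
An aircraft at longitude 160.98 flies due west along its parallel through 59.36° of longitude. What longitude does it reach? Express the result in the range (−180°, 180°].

+101.62°

Start at +160.98°; shift −59.36° → +101.62°.
+101.62° already lies in (−180°, 180°].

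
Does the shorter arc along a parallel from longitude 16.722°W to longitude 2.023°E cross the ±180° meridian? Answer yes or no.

Signed shortest Δλ = ((2.023 − -16.722 + 180) mod 360) − 180 = 18.745°.
Going east by 18.745° from -16.722° reaches +2.023° without touching 180°.

No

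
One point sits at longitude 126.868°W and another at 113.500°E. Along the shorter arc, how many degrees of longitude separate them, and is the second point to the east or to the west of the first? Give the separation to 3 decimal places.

Raw difference: 113.500 − -126.868 = 240.368°.
Normalise into (−180°, 180°]: 240.368° − 360° = -119.632°.
Negative ⇒ the second point lies to the west; separation 119.632°.

119.632° west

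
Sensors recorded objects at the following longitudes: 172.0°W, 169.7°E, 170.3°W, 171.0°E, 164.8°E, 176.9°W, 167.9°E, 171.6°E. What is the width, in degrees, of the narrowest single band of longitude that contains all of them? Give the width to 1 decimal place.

Sort the longitudes: -176.9°, -172.0°, -170.3°, +164.8°, +167.9°, +169.7°, +171.0°, +171.6°.
Eastward gaps between consecutive values (wrapping around): 4.9°, 1.7°, 335.1°, 3.1°, 1.8°, 1.3°, 0.6°, 11.5°.
Largest gap = 335.1° ⇒ minimal covering band is its complement: 360° − 335.1° = 24.9°.
Band runs from +164.8° eastward to -170.3°, crossing the antimeridian.

24.9°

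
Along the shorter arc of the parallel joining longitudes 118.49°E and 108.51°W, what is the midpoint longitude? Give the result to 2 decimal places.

Signed shortest Δλ from +118.49° to -108.51° is +133.00°.
Midpoint longitude = +118.49° + (+133.00°)/2 = +118.49° + 66.50° = +184.99°.
Normalise into (−180°, 180°]: -175.01°.
(The naïve average (+118.49 + -108.51)/2 = 4.99° is on the wrong side of the globe.)

175.01°W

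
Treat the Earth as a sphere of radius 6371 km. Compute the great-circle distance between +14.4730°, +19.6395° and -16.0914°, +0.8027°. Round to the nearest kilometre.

3979 km

Δλ = 0.8027 − 19.6395 = -18.8368°.
Δφ = -16.0914 − 14.4730 = -30.5644°.
a = sin²(Δφ/2) + cos φ₁ · cos φ₂ · sin²(Δλ/2) = 0.094384.
c = 2·atan2(√a, √(1−a)) = 0.62454 rad → d = 6371·c ≈ 3978.95 km.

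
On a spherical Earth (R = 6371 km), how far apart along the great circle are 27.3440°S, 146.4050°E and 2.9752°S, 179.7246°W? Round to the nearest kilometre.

4504 km

Δλ = -179.7246 − 146.4050 = -326.1296°; wrapped into (−180°, 180°]: 33.8704°.
Δφ = -2.9752 − -27.3440 = 24.3688°.
a = sin²(Δφ/2) + cos φ₁ · cos φ₂ · sin²(Δλ/2) = 0.119813.
c = 2·atan2(√a, √(1−a)) = 0.70691 rad → d = 6371·c ≈ 4503.71 km.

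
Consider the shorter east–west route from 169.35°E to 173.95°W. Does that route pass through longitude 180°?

Naïve |-173.95 − 169.35| = 343.3° > 180°, so the shorter arc goes the other way round — across 180°.
Signed shortest Δλ = ((-173.95 − 169.35 + 180) mod 360) − 180 = 16.7°.
Going east by 16.7° from +169.35° passes through 180° before reaching -173.95°.

Yes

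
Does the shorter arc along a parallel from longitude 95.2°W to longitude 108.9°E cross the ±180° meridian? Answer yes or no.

Yes

Naïve |108.9 − -95.2| = 204.1° > 180°, so the shorter arc goes the other way round — across 180°.
Signed shortest Δλ = ((108.9 − -95.2 + 180) mod 360) − 180 = -155.9°.
Going west by 155.9° from -95.2° passes through 180° before reaching +108.9°.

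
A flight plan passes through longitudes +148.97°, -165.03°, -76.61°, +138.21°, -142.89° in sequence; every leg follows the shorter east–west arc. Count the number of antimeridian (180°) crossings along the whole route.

3

Leg 1: +148.97° → -165.03°, shortest Δλ = 46.0° (east) — crosses 180°.
Leg 2: -165.03° → -76.61°, shortest Δλ = 88.42° (east) — does not cross 180°.
Leg 3: -76.61° → +138.21°, shortest Δλ = -145.18° (west) — crosses 180°.
Leg 4: +138.21° → -142.89°, shortest Δλ = 78.9° (east) — crosses 180°.
Total crossings: 3.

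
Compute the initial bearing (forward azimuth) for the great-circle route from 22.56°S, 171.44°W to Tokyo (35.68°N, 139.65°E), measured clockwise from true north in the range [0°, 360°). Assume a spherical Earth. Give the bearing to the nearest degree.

321°

Δλ = 139.65 − -171.44 = 311.09°; wrapped into (−180°, 180°]: -48.91°.
θ = atan2( sin Δλ · cos φ₂ , cos φ₁ · sin φ₂ − sin φ₁ · cos φ₂ · cos Δλ )
  = atan2(-0.61220, 0.74345) = -39.470° → normalised to [0°, 360°): 320.530°.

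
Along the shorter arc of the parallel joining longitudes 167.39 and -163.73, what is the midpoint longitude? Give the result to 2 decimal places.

Signed shortest Δλ from +167.39° to -163.73° is +28.88°.
Midpoint longitude = +167.39° + (+28.88°)/2 = +167.39° + 14.44° = +181.83°.
Normalise into (−180°, 180°]: -178.17°.
(The naïve average (+167.39 + -163.73)/2 = 1.83° is on the wrong side of the globe.)

-178.17°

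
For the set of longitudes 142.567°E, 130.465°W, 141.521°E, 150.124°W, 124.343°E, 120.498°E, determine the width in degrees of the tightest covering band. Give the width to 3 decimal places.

109.037°

Sort the longitudes: -150.124°, -130.465°, +120.498°, +124.343°, +141.521°, +142.567°.
Eastward gaps between consecutive values (wrapping around): 19.659°, 250.963°, 3.845°, 17.178°, 1.046°, 67.309°.
Largest gap = 250.963° ⇒ minimal covering band is its complement: 360° − 250.963° = 109.037°.
Band runs from +120.498° eastward to -130.465°, crossing the antimeridian.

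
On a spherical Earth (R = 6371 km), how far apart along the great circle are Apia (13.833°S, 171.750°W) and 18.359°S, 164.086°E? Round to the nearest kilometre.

2628 km

Δλ = 164.086 − -171.750 = 335.836°; wrapped into (−180°, 180°]: -24.164°.
Δφ = -18.359 − -13.833 = -4.526°.
a = sin²(Δφ/2) + cos φ₁ · cos φ₂ · sin²(Δλ/2) = 0.041935.
c = 2·atan2(√a, √(1−a)) = 0.41248 rad → d = 6371·c ≈ 2627.89 km.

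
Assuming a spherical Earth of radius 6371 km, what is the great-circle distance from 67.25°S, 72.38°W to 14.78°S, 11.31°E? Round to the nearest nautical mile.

Δλ = 11.31 − -72.38 = 83.69°.
Δφ = -14.78 − -67.25 = 52.47°.
a = sin²(Δφ/2) + cos φ₁ · cos φ₂ · sin²(Δλ/2) = 0.361821.
c = 2·atan2(√a, √(1−a)) = 1.29079 rad → d = 6371·c ≈ 8223.65 km ≈ 4440.42 nmi.

4440 nmi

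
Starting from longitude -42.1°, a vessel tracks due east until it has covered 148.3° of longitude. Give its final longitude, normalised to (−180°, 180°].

+106.2°

Start at -42.1°; shift +148.3° → +106.2°.
+106.2° already lies in (−180°, 180°].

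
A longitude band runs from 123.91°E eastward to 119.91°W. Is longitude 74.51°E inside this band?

No

Band width going east from +123.91° to -119.91°: ((-119.91 − 123.91) mod 360) = 116.18°.
Offset of +74.51° east of the west edge: ((74.51 − 123.91) mod 360) = 310.60°.
310.60° > 116.18° ⇒ outside.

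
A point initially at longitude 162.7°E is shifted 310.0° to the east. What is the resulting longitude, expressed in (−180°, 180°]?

112.7°E

Start at +162.7°; shift +310.0° → +472.7°.
+472.7° lies outside (−180°, 180°]; subtract 360° → +112.7°.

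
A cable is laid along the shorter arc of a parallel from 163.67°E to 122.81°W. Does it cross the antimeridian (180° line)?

Naïve |-122.81 − 163.67| = 286.48° > 180°, so the shorter arc goes the other way round — across 180°.
Signed shortest Δλ = ((-122.81 − 163.67 + 180) mod 360) − 180 = 73.52°.
Going east by 73.52° from +163.67° passes through 180° before reaching -122.81°.

Yes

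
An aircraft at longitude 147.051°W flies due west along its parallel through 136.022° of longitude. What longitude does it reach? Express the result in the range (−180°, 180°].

76.927°E

Start at -147.051°; shift −136.022° → -283.073°.
-283.073° lies outside (−180°, 180°]; add 360° → +76.927°.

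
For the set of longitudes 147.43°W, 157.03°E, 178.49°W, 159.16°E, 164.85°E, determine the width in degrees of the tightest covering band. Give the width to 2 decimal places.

Sort the longitudes: -178.49°, -147.43°, +157.03°, +159.16°, +164.85°.
Eastward gaps between consecutive values (wrapping around): 31.06°, 304.46°, 2.13°, 5.69°, 16.66°.
Largest gap = 304.46° ⇒ minimal covering band is its complement: 360° − 304.46° = 55.54°.
Band runs from +157.03° eastward to -147.43°, crossing the antimeridian.

55.54°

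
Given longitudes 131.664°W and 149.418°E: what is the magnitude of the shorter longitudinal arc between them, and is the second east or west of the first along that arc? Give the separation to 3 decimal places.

Raw difference: 149.418 − -131.664 = 281.082°.
Normalise into (−180°, 180°]: 281.082° − 360° = -78.918°.
Negative ⇒ the second point lies to the west; separation 78.918°.

78.918° west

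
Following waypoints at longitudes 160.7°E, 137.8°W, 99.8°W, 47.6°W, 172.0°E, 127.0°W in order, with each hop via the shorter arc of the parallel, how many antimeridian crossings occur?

3

Leg 1: +160.7° → -137.8°, shortest Δλ = 61.5° (east) — crosses 180°.
Leg 2: -137.8° → -99.8°, shortest Δλ = 38.0° (east) — does not cross 180°.
Leg 3: -99.8° → -47.6°, shortest Δλ = 52.2° (east) — does not cross 180°.
Leg 4: -47.6° → +172.0°, shortest Δλ = -140.4° (west) — crosses 180°.
Leg 5: +172.0° → -127.0°, shortest Δλ = 61.0° (east) — crosses 180°.
Total crossings: 3.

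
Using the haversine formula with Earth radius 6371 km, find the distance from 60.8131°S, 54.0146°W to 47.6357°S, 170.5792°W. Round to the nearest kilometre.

Δλ = -170.5792 − -54.0146 = -116.5646°.
Δφ = -47.6357 − -60.8131 = 13.1774°.
a = sin²(Δφ/2) + cos φ₁ · cos φ₂ · sin²(Δλ/2) = 0.250946.
c = 2·atan2(√a, √(1−a)) = 1.04938 rad → d = 6371·c ≈ 6685.60 km.

6686 km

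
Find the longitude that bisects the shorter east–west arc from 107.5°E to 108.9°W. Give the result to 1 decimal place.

Signed shortest Δλ from +107.5° to -108.9° is +143.6°.
Midpoint longitude = +107.5° + (+143.6°)/2 = +107.5° + 71.8° = +179.3°.
(The naïve average (+107.5 + -108.9)/2 = -0.7° is on the wrong side of the globe.)

179.3°E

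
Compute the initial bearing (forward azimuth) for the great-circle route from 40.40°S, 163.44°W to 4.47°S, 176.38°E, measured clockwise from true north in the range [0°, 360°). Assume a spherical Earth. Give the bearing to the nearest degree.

Δλ = 176.38 − -163.44 = 339.82°; wrapped into (−180°, 180°]: -20.18°.
θ = atan2( sin Δλ · cos φ₂ , cos φ₁ · sin φ₂ − sin φ₁ · cos φ₂ · cos Δλ )
  = atan2(-0.34392, 0.54713) = -32.153° → normalised to [0°, 360°): 327.847°.

328°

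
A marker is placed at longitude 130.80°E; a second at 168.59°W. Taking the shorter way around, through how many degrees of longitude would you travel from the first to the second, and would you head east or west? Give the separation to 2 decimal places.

Raw difference: -168.59 − 130.80 = -299.39°.
Normalise into (−180°, 180°]: -299.39° + 360° = 60.61°.
Positive ⇒ the second point lies to the east; separation 60.61°.

60.61° east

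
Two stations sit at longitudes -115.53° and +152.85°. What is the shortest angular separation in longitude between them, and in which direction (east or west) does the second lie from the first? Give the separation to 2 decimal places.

91.62° west

Raw difference: 152.85 − -115.53 = 268.38°.
Normalise into (−180°, 180°]: 268.38° − 360° = -91.62°.
Negative ⇒ the second point lies to the west; separation 91.62°.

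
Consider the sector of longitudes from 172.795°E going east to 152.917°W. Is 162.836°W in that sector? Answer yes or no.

Yes

Band width going east from +172.795° to -152.917°: ((-152.917 − 172.795) mod 360) = 34.288°.
Offset of -162.836° east of the west edge: ((-162.836 − 172.795) mod 360) = 24.369°.
24.369° ≤ 34.288° ⇒ inside.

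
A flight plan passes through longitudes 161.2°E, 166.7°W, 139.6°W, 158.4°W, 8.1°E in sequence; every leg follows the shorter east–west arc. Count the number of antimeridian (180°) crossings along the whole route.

Leg 1: +161.2° → -166.7°, shortest Δλ = 32.1° (east) — crosses 180°.
Leg 2: -166.7° → -139.6°, shortest Δλ = 27.1° (east) — does not cross 180°.
Leg 3: -139.6° → -158.4°, shortest Δλ = -18.8° (west) — does not cross 180°.
Leg 4: -158.4° → +8.1°, shortest Δλ = 166.5° (east) — does not cross 180°.
Total crossings: 1.

1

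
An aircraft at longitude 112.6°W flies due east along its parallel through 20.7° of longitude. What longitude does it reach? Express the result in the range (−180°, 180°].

91.9°W

Start at -112.6°; shift +20.7° → -91.9°.
-91.9° already lies in (−180°, 180°].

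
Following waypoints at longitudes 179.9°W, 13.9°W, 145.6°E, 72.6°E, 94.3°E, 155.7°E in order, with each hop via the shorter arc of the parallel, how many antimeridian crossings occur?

0

Leg 1: -179.9° → -13.9°, shortest Δλ = 166.0° (east) — does not cross 180°.
Leg 2: -13.9° → +145.6°, shortest Δλ = 159.5° (east) — does not cross 180°.
Leg 3: +145.6° → +72.6°, shortest Δλ = -73.0° (west) — does not cross 180°.
Leg 4: +72.6° → +94.3°, shortest Δλ = 21.7° (east) — does not cross 180°.
Leg 5: +94.3° → +155.7°, shortest Δλ = 61.4° (east) — does not cross 180°.
Total crossings: 0.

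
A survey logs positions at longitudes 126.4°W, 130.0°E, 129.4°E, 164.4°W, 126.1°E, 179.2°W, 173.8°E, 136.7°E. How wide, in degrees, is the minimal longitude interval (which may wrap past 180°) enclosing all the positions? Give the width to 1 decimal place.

Sort the longitudes: -179.2°, -164.4°, -126.4°, +126.1°, +129.4°, +130.0°, +136.7°, +173.8°.
Eastward gaps between consecutive values (wrapping around): 14.8°, 38.0°, 252.5°, 3.3°, 0.6°, 6.7°, 37.1°, 7.0°.
Largest gap = 252.5° ⇒ minimal covering band is its complement: 360° − 252.5° = 107.5°.
Band runs from +126.1° eastward to -126.4°, crossing the antimeridian.

107.5°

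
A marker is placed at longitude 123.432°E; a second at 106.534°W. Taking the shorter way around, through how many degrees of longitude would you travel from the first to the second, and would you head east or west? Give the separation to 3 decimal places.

130.034° east

Raw difference: -106.534 − 123.432 = -229.966°.
Normalise into (−180°, 180°]: -229.966° + 360° = 130.034°.
Positive ⇒ the second point lies to the east; separation 130.034°.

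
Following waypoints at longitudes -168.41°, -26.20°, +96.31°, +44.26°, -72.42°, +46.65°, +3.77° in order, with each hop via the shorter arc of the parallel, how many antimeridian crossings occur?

Leg 1: -168.41° → -26.20°, shortest Δλ = 142.21° (east) — does not cross 180°.
Leg 2: -26.20° → +96.31°, shortest Δλ = 122.51° (east) — does not cross 180°.
Leg 3: +96.31° → +44.26°, shortest Δλ = -52.05° (west) — does not cross 180°.
Leg 4: +44.26° → -72.42°, shortest Δλ = -116.68° (west) — does not cross 180°.
Leg 5: -72.42° → +46.65°, shortest Δλ = 119.07° (east) — does not cross 180°.
Leg 6: +46.65° → +3.77°, shortest Δλ = -42.88° (west) — does not cross 180°.
Total crossings: 0.

0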